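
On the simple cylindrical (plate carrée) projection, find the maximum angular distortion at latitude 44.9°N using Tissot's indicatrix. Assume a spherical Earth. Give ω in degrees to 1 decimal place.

For the equirectangular projection with φ₀ = 0 (plate carrée), h = 1 along meridians and k = sec φ along parallels.
At 44.9°: h = 1.000, k = 1.412; principal scales a = 1.412, b = 1.000.
sin(ω/2) = (a − b)/(a + b) = 0.4118/2.412 = 0.1707, so ω = 2 arcsin(0.1707) ≈ 19.7°.

19.7°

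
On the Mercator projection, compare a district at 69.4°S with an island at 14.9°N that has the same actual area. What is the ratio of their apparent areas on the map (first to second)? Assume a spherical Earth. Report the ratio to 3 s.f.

On Mercator, area is exaggerated by sec²φ = 1/cos²φ.
At 69.4°: sec²(69.4°) = 1/0.3518² = 8.078.
At 14.9°: sec²(14.9°) = 1/0.9664² = 1.071.
Ratio = 8.078/1.071 = cos²(14.9°)/cos²(69.4°) ≈ 7.54.

7.54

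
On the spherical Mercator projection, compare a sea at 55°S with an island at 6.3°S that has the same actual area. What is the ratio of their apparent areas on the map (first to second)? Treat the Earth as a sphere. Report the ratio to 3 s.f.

3.00

Mercator is conformal with k = sec φ, so areal scale = k² = sec²φ.
At 55°: sec²(55°) = 1/0.5736² = 3.040.
At 6.3°: sec²(6.3°) = 1/0.9940² = 1.012.
Ratio = 3.040/1.012 = cos²(6.3°)/cos²(55°) ≈ 3.00.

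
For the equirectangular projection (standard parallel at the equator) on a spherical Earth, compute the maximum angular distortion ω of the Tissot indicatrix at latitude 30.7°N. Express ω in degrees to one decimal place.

8.6°

For the equirectangular projection with φ₀ = 0 (plate carrée), h = 1 along meridians and k = sec φ along parallels.
At 30.7°: h = 1.000, k = 1.163; principal scales a = 1.163, b = 1.000.
sin(ω/2) = (a − b)/(a + b) = 0.1630/2.163 = 0.07535, so ω = 2 arcsin(0.07535) ≈ 8.6°.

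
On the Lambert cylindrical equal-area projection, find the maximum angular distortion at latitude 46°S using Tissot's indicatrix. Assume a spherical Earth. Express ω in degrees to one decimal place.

40.9°

The Lambert cylindrical equal-area projection is the cylindrical equal-area projection with its standard parallel at the equator (φ₀ = 0). For cylindrical equal-area with standard parallel φ₀, h = cos φ / cos φ₀ and k = cos φ₀ / cos φ, so h·k = 1.
At 46°: h = 0.6947, k = 1.440; principal scales a = 1.440, b = 0.6947.
sin(ω/2) = (a − b)/(a + b) = 0.7449/2.134 = 0.3490, so ω = 2 arcsin(0.3490) ≈ 40.9°.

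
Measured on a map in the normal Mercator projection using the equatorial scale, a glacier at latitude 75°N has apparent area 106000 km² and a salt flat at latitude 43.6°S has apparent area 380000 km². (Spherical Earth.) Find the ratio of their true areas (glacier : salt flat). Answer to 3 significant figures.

On Mercator the areal scale is sec²φ, so true area = apparent × cos²φ.
True area of glacier: 106000 × cos²(75°) = 106000 × 0.06699 = 7101 km².
True area of salt flat: 380000 × cos²(43.6°) = 380000 × 0.5244 = 199300 km².
Ratio = 7101 / 199300 ≈ 0.0356.

0.0356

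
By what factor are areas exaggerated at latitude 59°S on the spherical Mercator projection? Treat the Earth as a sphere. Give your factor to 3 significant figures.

For Mercator, h = k = sec φ (a conformal cylindrical projection has a single point scale, 1/cos φ).
Areal scale = k² = sec²φ = 1/cos²(59°) = 1/0.5150² = 3.770.

3.77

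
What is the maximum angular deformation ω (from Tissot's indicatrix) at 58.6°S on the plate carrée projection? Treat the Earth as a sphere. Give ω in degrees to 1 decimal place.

36.7°

In the plate carrée (x = Rλ, y = Rφ), meridians are true-scale (h = 1) and parallels are stretched by k = sec φ.
At 58.6°: h = 1.000, k = 1.919; principal scales a = 1.919, b = 1.000.
sin(ω/2) = (a − b)/(a + b) = 0.9194/2.919 = 0.3149, so ω = 2 arcsin(0.3149) ≈ 36.7°.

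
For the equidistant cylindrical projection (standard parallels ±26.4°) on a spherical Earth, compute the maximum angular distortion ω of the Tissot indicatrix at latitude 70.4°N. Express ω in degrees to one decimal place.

54.1°

In the equirectangular projection with standard parallel φ₀ = 26.4° (x = Rλ cos φ₀, y = Rφ), meridians are true-scale (h = 1) and the parallel scale is k = cos φ₀ / cos φ.
At 70.4°: h = 1.000, k = 2.670; principal scales a = 2.670, b = 1.000.
sin(ω/2) = (a − b)/(a + b) = 1.670/3.670 = 0.4551, so ω = 2 arcsin(0.4551) ≈ 54.1°.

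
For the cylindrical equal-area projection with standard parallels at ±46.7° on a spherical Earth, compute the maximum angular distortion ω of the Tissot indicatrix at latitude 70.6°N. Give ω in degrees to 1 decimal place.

Cylindrical equal-area (φ₀ = 46.7°): h = cos φ / cos 46.7° along meridians, k = cos 46.7° / cos φ along parallels; h·k = 1.
At 70.6°: h = 0.4843, k = 2.065; principal scales a = 2.065, b = 0.4843.
sin(ω/2) = (a − b)/(a + b) = 1.580/2.549 = 0.6200, so ω = 2 arcsin(0.6200) ≈ 76.6°.

76.6°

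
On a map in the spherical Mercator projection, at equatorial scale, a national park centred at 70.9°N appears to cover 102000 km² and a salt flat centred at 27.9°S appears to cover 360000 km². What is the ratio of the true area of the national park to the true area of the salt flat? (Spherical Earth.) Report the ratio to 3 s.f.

Mercator's areal exaggeration is sec²φ; hence true area = (apparent area) · cos²φ.
True area of national park: 102000 × cos²(70.9°) = 102000 × 0.1071 = 10920 km².
True area of salt flat: 360000 × cos²(27.9°) = 360000 × 0.7810 = 281200 km².
Ratio = 10920 / 281200 ≈ 0.0388.

0.0388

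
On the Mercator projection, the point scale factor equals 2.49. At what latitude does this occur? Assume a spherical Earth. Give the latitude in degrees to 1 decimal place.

Mercator scale is k = sec φ = 1/cos φ.
1/cos φ = 2.49  ⇒  cos φ = 0.4016  ⇒  φ = arccos(0.4016) ≈ 66.3°.

66.3°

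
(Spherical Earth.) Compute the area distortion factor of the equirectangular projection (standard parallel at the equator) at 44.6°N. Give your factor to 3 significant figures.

In the plate carrée (x = Rλ, y = Rφ), meridians are true-scale (h = 1) and parallels are stretched by k = sec φ.
Areal scale = h·k = 1 × sec φ; at 44.6°, h = 1.000, k = 1.404, so h·k = 1.404.

1.40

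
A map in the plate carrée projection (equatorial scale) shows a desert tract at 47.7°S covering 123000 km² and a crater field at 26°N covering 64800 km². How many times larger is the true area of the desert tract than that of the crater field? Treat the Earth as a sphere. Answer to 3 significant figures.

1.42

Plate carrée has h = 1 and k = sec φ, giving areal scale sec φ; true area = (apparent area) · cos φ.
True area of desert tract: 123000 × cos(47.7°) = 123000 × 0.6730 = 82780 km².
True area of crater field: 64800 × cos(26°) = 64800 × 0.8988 = 58240 km².
Ratio = 82780 / 58240 ≈ 1.42.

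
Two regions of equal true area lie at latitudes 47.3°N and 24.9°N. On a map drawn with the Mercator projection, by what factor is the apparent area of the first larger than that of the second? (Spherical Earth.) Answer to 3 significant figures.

1.79

Mercator is conformal with k = sec φ, so areal scale = k² = sec²φ.
At 47.3°: sec²(47.3°) = 1/0.6782² = 2.174.
At 24.9°: sec²(24.9°) = 1/0.9070² = 1.215.
Ratio = 2.174/1.215 = cos²(24.9°)/cos²(47.3°) ≈ 1.79.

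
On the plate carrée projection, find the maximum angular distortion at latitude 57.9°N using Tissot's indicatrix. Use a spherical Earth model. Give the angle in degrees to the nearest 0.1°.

For the equirectangular projection with φ₀ = 0 (plate carrée), h = 1 along meridians and k = sec φ along parallels.
At 57.9°: h = 1.000, k = 1.882; principal scales a = 1.882, b = 1.000.
sin(ω/2) = (a − b)/(a + b) = 0.8818/2.882 = 0.3060, so ω = 2 arcsin(0.3060) ≈ 35.6°.

35.6°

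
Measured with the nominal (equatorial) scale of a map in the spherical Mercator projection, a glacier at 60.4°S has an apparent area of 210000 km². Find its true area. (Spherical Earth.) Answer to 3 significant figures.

For Mercator, h = k = sec φ (a conformal cylindrical projection has a single point scale, 1/cos φ).
Areal scale = k² = sec²φ = 1/cos²(60.4°) = 1/0.4939² = 4.099.
True area = apparent / (areal scale) = 210000 / 4.099 ≈ 51200 km².

51200 km²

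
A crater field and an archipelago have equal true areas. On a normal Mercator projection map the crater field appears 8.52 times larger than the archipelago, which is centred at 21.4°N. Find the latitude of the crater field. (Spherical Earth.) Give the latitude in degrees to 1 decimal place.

71.4°

On Mercator, (apparent₁)/(apparent₂) = sec²φ₁ / sec²φ₂ when true areas are equal.
cos²φ₂ / cos²φ₁ = 8.52  ⇒  cos φ₁ = cos 21.4° / √8.52 = 0.9311/2.919 = 0.3190.
φ₁ = arccos(0.3190) ≈ 71.4°.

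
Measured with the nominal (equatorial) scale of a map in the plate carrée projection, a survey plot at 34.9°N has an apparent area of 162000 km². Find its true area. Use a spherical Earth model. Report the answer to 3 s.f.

133000 km²

For the equirectangular projection with φ₀ = 0 (plate carrée), h = 1 along meridians and k = sec φ along parallels.
Areal scale = h·k = 1 × sec φ; at 34.9°, h = 1.000, k = 1.219, so h·k = 1.219.
True area = apparent / (areal scale) = 162000 / 1.219 ≈ 133000 km².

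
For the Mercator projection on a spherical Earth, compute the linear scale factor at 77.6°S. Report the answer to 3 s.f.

4.66

For Mercator, h = k = sec φ (a conformal cylindrical projection has a single point scale, 1/cos φ).
k = 1/cos 77.6° = 1/0.2147 = 4.657.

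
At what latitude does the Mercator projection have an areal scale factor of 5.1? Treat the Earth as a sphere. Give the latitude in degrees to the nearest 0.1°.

63.7°

Mercator areal scale is sec²φ.
sec²φ = 5.1  ⇒  cos²φ = 0.1961  ⇒  cos φ = 0.4428.
φ = arccos(0.4428) ≈ 63.7°.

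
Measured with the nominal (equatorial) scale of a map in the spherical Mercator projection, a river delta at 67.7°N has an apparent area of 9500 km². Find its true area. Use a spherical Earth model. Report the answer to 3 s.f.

1370 km²

The Mercator projection is conformal; its linear scale factor is the same in every direction and equals sec φ = 1/cos φ.
Areal scale = k² = sec²φ = 1/cos²(67.7°) = 1/0.3795² = 6.945.
True area = apparent / (areal scale) = 9500 / 6.945 ≈ 1370 km².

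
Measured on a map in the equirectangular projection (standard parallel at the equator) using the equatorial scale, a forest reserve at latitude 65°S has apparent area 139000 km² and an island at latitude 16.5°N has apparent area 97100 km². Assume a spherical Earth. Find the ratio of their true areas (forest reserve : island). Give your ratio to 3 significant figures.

On the plate carrée, areal scale = h·k = 1 × sec φ, so true area = apparent × cos φ.
True area of forest reserve: 139000 × cos(65°) = 139000 × 0.4226 = 58740 km².
True area of island: 97100 × cos(16.5°) = 97100 × 0.9588 = 93100 km².
Ratio = 58740 / 93100 ≈ 0.631.

0.631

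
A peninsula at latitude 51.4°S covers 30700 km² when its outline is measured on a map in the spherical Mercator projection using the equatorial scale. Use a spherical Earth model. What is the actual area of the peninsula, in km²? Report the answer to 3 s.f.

For Mercator, h = k = sec φ (a conformal cylindrical projection has a single point scale, 1/cos φ).
Areal scale = k² = sec²φ = 1/cos²(51.4°) = 1/0.6239² = 2.569.
True area = apparent / (areal scale) = 30700 / 2.569 ≈ 11900 km².

11900 km²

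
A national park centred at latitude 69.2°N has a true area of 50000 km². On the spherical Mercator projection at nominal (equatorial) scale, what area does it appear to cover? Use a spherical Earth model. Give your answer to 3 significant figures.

The Mercator projection is conformal; its linear scale factor is the same in every direction and equals sec φ = 1/cos φ.
Areal scale = k² = sec²φ = 1/cos²(69.2°) = 1/0.3551² = 7.930.
Apparent area = 50000 × 7.930 ≈ 397000 km².

397000 km²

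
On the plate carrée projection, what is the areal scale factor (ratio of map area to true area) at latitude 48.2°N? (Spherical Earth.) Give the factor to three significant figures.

In the plate carrée (x = Rλ, y = Rφ), meridians are true-scale (h = 1) and parallels are stretched by k = sec φ.
Areal scale = h·k = 1 × sec φ; at 48.2°, h = 1.000, k = 1.500, so h·k = 1.500.

1.50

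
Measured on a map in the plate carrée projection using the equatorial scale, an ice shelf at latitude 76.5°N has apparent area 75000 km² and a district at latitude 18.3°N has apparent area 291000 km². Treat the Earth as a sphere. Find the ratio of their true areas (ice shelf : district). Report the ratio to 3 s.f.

Plate carrée has h = 1 and k = sec φ, giving areal scale sec φ; true area = (apparent area) · cos φ.
True area of ice shelf: 75000 × cos(76.5°) = 75000 × 0.2334 = 17510 km².
True area of district: 291000 × cos(18.3°) = 291000 × 0.9494 = 276300 km².
Ratio = 17510 / 276300 ≈ 0.0634.

0.0634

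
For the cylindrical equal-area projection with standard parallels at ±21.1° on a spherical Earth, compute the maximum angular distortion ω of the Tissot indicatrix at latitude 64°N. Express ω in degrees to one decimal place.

For cylindrical equal-area with standard parallel φ₀, h = cos φ / cos φ₀ and k = cos φ₀ / cos φ, so h·k = 1.
At 64°: h = 0.4699, k = 2.128; principal scales a = 2.128, b = 0.4699.
sin(ω/2) = (a − b)/(a + b) = 1.658/2.598 = 0.6383, so ω = 2 arcsin(0.6383) ≈ 79.3°.

79.3°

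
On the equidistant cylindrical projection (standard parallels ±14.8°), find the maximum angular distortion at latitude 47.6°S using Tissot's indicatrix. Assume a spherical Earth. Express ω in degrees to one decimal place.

20.5°

The equidistant cylindrical projection with φ₀ = 14.8° has h = 1 (meridians true) and k = cos φ₀ / cos φ along parallels.
At 47.6°: h = 1.000, k = 1.434; principal scales a = 1.434, b = 1.000.
sin(ω/2) = (a − b)/(a + b) = 0.4338/2.434 = 0.1782, so ω = 2 arcsin(0.1782) ≈ 20.5°.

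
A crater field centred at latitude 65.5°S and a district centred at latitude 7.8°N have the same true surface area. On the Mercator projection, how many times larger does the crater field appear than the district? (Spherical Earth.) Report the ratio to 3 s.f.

5.71

On Mercator, area is exaggerated by sec²φ = 1/cos²φ.
At 65.5°: sec²(65.5°) = 1/0.4147² = 5.815.
At 7.8°: sec²(7.8°) = 1/0.9907² = 1.019.
Ratio = 5.815/1.019 = cos²(7.8°)/cos²(65.5°) ≈ 5.71.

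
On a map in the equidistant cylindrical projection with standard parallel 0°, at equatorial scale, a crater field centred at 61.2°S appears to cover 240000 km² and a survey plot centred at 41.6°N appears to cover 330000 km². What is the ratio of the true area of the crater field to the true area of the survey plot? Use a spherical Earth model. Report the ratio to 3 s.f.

0.469

On the plate carrée, areal scale = h·k = 1 × sec φ, so true area = apparent × cos φ.
True area of crater field: 240000 × cos(61.2°) = 240000 × 0.4818 = 115600 km².
True area of survey plot: 330000 × cos(41.6°) = 330000 × 0.7478 = 246800 km².
Ratio = 115600 / 246800 ≈ 0.469.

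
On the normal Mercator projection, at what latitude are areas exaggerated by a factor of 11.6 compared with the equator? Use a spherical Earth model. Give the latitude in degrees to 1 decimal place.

Mercator areal scale is sec²φ.
sec²φ = 11.6  ⇒  cos²φ = 0.08621  ⇒  cos φ = 0.2936.
φ = arccos(0.2936) ≈ 72.9°.

72.9°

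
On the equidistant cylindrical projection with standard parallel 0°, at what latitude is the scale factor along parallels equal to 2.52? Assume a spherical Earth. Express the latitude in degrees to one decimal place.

66.6°

Plate carrée: h = 1, k = sec φ along parallels.
sec φ = 2.52  ⇒  cos φ = 0.3968  ⇒  φ ≈ 66.6°.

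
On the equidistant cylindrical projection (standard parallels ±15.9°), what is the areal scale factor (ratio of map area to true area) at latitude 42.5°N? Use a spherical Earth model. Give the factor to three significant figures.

The equidistant cylindrical projection with φ₀ = 15.9° has h = 1 (meridians true) and k = cos φ₀ / cos φ along parallels.
Areal scale = h·k = 1 × cos φ₀ / cos φ; at 42.5°, h = 1.000, k = 1.304, so h·k = 1.304.

1.30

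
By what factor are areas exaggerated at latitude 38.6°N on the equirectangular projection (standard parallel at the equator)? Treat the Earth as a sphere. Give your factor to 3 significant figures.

Plate carrée maps x = Rλ, y = Rφ. The meridian scale is h = 1 and the parallel scale is k = 1/cos φ = sec φ.
Areal scale = h·k = 1 × sec φ; at 38.6°, h = 1.000, k = 1.280, so h·k = 1.280.

1.28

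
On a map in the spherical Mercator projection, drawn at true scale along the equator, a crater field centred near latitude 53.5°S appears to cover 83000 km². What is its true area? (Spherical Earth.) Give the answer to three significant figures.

The Mercator projection is conformal; its linear scale factor is the same in every direction and equals sec φ = 1/cos φ.
Areal scale = k² = sec²φ = 1/cos²(53.5°) = 1/0.5948² = 2.826.
True area = apparent / (areal scale) = 83000 / 2.826 ≈ 29400 km².

29400 km²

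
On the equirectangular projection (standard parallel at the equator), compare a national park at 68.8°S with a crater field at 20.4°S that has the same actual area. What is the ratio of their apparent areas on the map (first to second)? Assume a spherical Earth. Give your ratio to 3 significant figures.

In the plate carrée (x = Rλ, y = Rφ), meridians are true-scale (h = 1) and parallels are stretched by k = sec φ.
Areal scale at 68.8°: h·k = 1.000 × 2.765 = 2.765.
Areal scale at 20.4°: h·k = 1.000 × 1.067 = 1.067.
Ratio = 2.765/1.067 ≈ 2.59.

2.59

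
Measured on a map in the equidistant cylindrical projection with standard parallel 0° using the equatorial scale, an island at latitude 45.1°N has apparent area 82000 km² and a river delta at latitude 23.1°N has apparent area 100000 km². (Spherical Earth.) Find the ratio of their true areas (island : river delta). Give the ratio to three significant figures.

0.629

On the plate carrée, areal scale = h·k = 1 × sec φ, so true area = apparent × cos φ.
True area of island: 82000 × cos(45.1°) = 82000 × 0.7059 = 57880 km².
True area of river delta: 100000 × cos(23.1°) = 100000 × 0.9198 = 91980 km².
Ratio = 57880 / 91980 ≈ 0.629.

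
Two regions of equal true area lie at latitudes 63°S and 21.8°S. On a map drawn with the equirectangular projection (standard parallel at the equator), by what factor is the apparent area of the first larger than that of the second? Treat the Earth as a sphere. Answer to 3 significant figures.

In the plate carrée (x = Rλ, y = Rφ), meridians are true-scale (h = 1) and parallels are stretched by k = sec φ.
Areal scale at 63°: h·k = 1.000 × 2.203 = 2.203.
Areal scale at 21.8°: h·k = 1.000 × 1.077 = 1.077.
Ratio = 2.203/1.077 ≈ 2.05.

2.05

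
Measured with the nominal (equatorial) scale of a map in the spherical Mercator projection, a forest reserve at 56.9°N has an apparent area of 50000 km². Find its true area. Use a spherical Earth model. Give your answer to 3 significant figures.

14900 km²

Mercator is conformal, so the point scale is isotropic: h = k = sec φ = 1/cos φ.
Areal scale = k² = sec²φ = 1/cos²(56.9°) = 1/0.5461² = 3.353.
True area = apparent / (areal scale) = 50000 / 3.353 ≈ 14900 km².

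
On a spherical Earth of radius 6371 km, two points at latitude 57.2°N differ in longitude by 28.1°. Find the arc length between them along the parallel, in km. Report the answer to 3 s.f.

1690 km

Arc length along a parallel = R cos φ · Δλ (with Δλ in radians).
= 6371 × cos 57.2° × (28.1° × π/180) = 6371 × 0.5417 × 0.4904 ≈ 1690 km.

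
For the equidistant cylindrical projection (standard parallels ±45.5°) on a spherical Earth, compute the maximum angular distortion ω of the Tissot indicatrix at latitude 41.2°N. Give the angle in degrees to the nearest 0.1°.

With standard parallel φ₀ = 45.5°, the equirectangular projection gives x = Rλ cos φ₀, y = Rφ, so h = 1 and k = cos 45.5° / cos φ.
At 41.2°: h = 1.000, k = 0.9315; principal scales a = 1.000, b = 0.9315.
sin(ω/2) = (a − b)/(a + b) = 0.06845/1.932 = 0.03544, so ω = 2 arcsin(0.03544) ≈ 4.1°.

4.1°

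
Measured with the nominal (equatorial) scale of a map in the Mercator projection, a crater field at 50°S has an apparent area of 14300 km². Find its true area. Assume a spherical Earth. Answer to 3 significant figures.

The Mercator projection is conformal; its linear scale factor is the same in every direction and equals sec φ = 1/cos φ.
Areal scale = k² = sec²φ = 1/cos²(50°) = 1/0.6428² = 2.420.
True area = apparent / (areal scale) = 14300 / 2.420 ≈ 5910 km².

5910 km²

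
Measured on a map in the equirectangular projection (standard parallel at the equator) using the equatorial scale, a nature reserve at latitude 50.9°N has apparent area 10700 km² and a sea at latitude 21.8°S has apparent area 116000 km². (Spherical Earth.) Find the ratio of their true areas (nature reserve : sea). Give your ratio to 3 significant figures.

Plate carrée has h = 1 and k = sec φ, giving areal scale sec φ; true area = (apparent area) · cos φ.
True area of nature reserve: 10700 × cos(50.9°) = 10700 × 0.6307 = 6748 km².
True area of sea: 116000 × cos(21.8°) = 116000 × 0.9285 = 107700 km².
Ratio = 6748 / 107700 ≈ 0.0627.

0.0627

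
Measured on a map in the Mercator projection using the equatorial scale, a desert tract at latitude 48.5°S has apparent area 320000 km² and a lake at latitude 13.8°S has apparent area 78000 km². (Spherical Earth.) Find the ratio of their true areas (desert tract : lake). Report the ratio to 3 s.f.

1.91

Since Mercator area scale is 1/cos²φ, the true area equals the apparent area multiplied by cos²φ.
True area of desert tract: 320000 × cos²(48.5°) = 320000 × 0.4391 = 140500 km².
True area of lake: 78000 × cos²(13.8°) = 78000 × 0.9431 = 73560 km².
Ratio = 140500 / 73560 ≈ 1.91.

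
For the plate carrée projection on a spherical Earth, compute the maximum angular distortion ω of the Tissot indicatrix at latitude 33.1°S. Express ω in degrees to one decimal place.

10.1°

Plate carrée maps x = Rλ, y = Rφ. The meridian scale is h = 1 and the parallel scale is k = 1/cos φ = sec φ.
At 33.1°: h = 1.000, k = 1.194; principal scales a = 1.194, b = 1.000.
sin(ω/2) = (a − b)/(a + b) = 0.1937/2.194 = 0.08831, so ω = 2 arcsin(0.08831) ≈ 10.1°.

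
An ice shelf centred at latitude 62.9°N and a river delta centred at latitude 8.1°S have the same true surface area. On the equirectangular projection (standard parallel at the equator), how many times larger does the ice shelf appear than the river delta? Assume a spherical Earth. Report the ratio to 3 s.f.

2.17

In the plate carrée (x = Rλ, y = Rφ), meridians are true-scale (h = 1) and parallels are stretched by k = sec φ.
Areal scale at 62.9°: h·k = 1.000 × 2.195 = 2.195.
Areal scale at 8.1°: h·k = 1.000 × 1.010 = 1.010.
Ratio = 2.195/1.010 ≈ 2.17.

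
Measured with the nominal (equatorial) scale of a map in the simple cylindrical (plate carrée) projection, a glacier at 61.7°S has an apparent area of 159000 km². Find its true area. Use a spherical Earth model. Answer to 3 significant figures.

In the plate carrée (x = Rλ, y = Rφ), meridians are true-scale (h = 1) and parallels are stretched by k = sec φ.
Areal scale = h·k = 1 × sec φ; at 61.7°, h = 1.000, k = 2.109, so h·k = 2.109.
True area = apparent / (areal scale) = 159000 / 2.109 ≈ 75400 km².

75400 km²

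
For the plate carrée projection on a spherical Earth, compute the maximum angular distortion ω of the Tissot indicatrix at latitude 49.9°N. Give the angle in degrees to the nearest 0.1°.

In the plate carrée (x = Rλ, y = Rφ), meridians are true-scale (h = 1) and parallels are stretched by k = sec φ.
At 49.9°: h = 1.000, k = 1.552; principal scales a = 1.552, b = 1.000.
sin(ω/2) = (a − b)/(a + b) = 0.5525/2.552 = 0.2165, so ω = 2 arcsin(0.2165) ≈ 25.0°.

25.0°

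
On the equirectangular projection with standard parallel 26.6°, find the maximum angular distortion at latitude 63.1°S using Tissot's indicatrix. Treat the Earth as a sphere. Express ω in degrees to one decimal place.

38.3°

In the equirectangular projection with standard parallel φ₀ = 26.6° (x = Rλ cos φ₀, y = Rφ), meridians are true-scale (h = 1) and the parallel scale is k = cos φ₀ / cos φ.
At 63.1°: h = 1.000, k = 1.976; principal scales a = 1.976, b = 1.000.
sin(ω/2) = (a − b)/(a + b) = 0.9763/2.976 = 0.3280, so ω = 2 arcsin(0.3280) ≈ 38.3°.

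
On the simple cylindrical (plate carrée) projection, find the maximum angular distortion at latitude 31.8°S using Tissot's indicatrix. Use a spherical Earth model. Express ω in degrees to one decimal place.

For the equirectangular projection with φ₀ = 0 (plate carrée), h = 1 along meridians and k = sec φ along parallels.
At 31.8°: h = 1.000, k = 1.177; principal scales a = 1.177, b = 1.000.
sin(ω/2) = (a − b)/(a + b) = 0.1766/2.177 = 0.08114, so ω = 2 arcsin(0.08114) ≈ 9.3°.

9.3°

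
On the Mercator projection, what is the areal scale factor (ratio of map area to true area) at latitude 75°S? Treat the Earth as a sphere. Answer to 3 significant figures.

14.9

Mercator is conformal, so the point scale is isotropic: h = k = sec φ = 1/cos φ.
Areal scale = k² = sec²φ = 1/cos²(75°) = 1/0.2588² = 14.93.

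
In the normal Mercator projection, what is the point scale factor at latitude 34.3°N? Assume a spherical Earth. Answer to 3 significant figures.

1.21

For Mercator, h = k = sec φ (a conformal cylindrical projection has a single point scale, 1/cos φ).
k = 1/cos 34.3° = 1/0.8261 = 1.211.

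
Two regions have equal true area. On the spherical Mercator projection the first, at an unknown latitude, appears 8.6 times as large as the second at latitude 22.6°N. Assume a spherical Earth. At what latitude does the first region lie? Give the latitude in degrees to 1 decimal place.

On Mercator, (apparent₁)/(apparent₂) = sec²φ₁ / sec²φ₂ when true areas are equal.
cos²φ₂ / cos²φ₁ = 8.6  ⇒  cos φ₁ = cos 22.6° / √8.6 = 0.9232/2.933 = 0.3148.
φ₁ = arccos(0.3148) ≈ 71.7°.

71.7°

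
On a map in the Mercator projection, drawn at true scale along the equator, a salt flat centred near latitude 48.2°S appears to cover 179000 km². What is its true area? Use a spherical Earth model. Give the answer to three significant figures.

The Mercator projection is conformal; its linear scale factor is the same in every direction and equals sec φ = 1/cos φ.
Areal scale = k² = sec²φ = 1/cos²(48.2°) = 1/0.6665² = 2.251.
True area = apparent / (areal scale) = 179000 / 2.251 ≈ 79500 km².

79500 km²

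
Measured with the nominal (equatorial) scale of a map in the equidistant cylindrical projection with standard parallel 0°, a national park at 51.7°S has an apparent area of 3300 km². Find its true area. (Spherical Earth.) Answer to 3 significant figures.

For the equirectangular projection with φ₀ = 0 (plate carrée), h = 1 along meridians and k = sec φ along parallels.
Areal scale = h·k = 1 × sec φ; at 51.7°, h = 1.000, k = 1.613, so h·k = 1.613.
True area = apparent / (areal scale) = 3300 / 1.613 ≈ 2050 km².

2050 km²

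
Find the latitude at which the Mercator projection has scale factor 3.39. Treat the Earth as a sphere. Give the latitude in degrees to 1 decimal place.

72.8°

Mercator scale is k = sec φ = 1/cos φ.
1/cos φ = 3.39  ⇒  cos φ = 0.2950  ⇒  φ = arccos(0.2950) ≈ 72.8°.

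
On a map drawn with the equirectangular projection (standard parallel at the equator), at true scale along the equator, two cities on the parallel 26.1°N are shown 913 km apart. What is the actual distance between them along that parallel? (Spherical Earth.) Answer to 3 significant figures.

820 km

For the equirectangular projection with φ₀ = 0 (plate carrée), h = 1 along meridians and k = sec φ along parallels.
Along the parallel at 26.1°, map distances are exaggerated by k = sec 26.1° = 1.114.
True distance = 913 / 1.114 = 913 × cos 26.1° ≈ 820 km.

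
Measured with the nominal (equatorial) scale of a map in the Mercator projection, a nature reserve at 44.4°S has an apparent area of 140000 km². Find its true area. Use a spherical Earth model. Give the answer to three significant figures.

For Mercator, h = k = sec φ (a conformal cylindrical projection has a single point scale, 1/cos φ).
Areal scale = k² = sec²φ = 1/cos²(44.4°) = 1/0.7145² = 1.959.
True area = apparent / (areal scale) = 140000 / 1.959 ≈ 71500 km².

71500 km²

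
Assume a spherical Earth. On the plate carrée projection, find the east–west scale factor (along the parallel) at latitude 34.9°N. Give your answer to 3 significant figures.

Plate carrée maps x = Rλ, y = Rφ. The meridian scale is h = 1 and the parallel scale is k = 1/cos φ = sec φ.
k = 1/cos 34.9° = 1/0.8202 = 1.219.

1.22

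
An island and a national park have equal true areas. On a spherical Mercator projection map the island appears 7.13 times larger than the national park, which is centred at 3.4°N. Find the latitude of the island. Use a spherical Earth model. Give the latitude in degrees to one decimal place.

68.0°

For equal true areas on Mercator, apparent areas scale as sec²φ, so the ratio is cos²φ₂ / cos²φ₁.
cos²φ₂ / cos²φ₁ = 7.13  ⇒  cos φ₁ = cos 3.4° / √7.13 = 0.9982/2.670 = 0.3738.
φ₁ = arccos(0.3738) ≈ 68.0°.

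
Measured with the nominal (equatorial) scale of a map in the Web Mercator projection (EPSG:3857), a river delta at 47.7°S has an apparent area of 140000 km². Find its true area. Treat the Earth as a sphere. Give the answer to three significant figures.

For Mercator, h = k = sec φ (a conformal cylindrical projection has a single point scale, 1/cos φ).
Areal scale = k² = sec²φ = 1/cos²(47.7°) = 1/0.6730² = 2.208.
True area = apparent / (areal scale) = 140000 / 2.208 ≈ 63400 km².

63400 km²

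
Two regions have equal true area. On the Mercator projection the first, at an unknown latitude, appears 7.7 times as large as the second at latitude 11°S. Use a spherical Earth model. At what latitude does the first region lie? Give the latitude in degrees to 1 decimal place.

On Mercator, (apparent₁)/(apparent₂) = sec²φ₁ / sec²φ₂ when true areas are equal.
cos²φ₂ / cos²φ₁ = 7.7  ⇒  cos φ₁ = cos 11° / √7.7 = 0.9816/2.775 = 0.3538.
φ₁ = arccos(0.3538) ≈ 69.3°.

69.3°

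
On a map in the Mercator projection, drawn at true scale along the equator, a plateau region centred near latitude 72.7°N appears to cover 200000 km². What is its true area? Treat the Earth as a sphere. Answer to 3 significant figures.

Mercator is conformal, so the point scale is isotropic: h = k = sec φ = 1/cos φ.
Areal scale = k² = sec²φ = 1/cos²(72.7°) = 1/0.2974² = 11.31.
True area = apparent / (areal scale) = 200000 / 11.31 ≈ 17700 km².

17700 km²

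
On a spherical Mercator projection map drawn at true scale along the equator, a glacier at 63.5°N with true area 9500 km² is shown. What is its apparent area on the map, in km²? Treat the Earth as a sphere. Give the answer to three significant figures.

The Mercator projection is conformal; its linear scale factor is the same in every direction and equals sec φ = 1/cos φ.
Areal scale = k² = sec²φ = 1/cos²(63.5°) = 1/0.4462² = 5.023.
Apparent area = 9500 × 5.023 ≈ 47700 km².

47700 km²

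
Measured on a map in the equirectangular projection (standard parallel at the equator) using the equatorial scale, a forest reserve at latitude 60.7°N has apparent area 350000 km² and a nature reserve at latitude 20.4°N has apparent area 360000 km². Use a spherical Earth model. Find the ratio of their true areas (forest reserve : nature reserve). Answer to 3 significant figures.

On the plate carrée, areal scale = h·k = 1 × sec φ, so true area = apparent × cos φ.
True area of forest reserve: 350000 × cos(60.7°) = 350000 × 0.4894 = 171300 km².
True area of nature reserve: 360000 × cos(20.4°) = 360000 × 0.9373 = 337400 km².
Ratio = 171300 / 337400 ≈ 0.508.

0.508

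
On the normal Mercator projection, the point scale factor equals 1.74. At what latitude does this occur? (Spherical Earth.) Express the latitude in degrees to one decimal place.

54.9°

Mercator scale is k = sec φ = 1/cos φ.
1/cos φ = 1.74  ⇒  cos φ = 0.5747  ⇒  φ = arccos(0.5747) ≈ 54.9°.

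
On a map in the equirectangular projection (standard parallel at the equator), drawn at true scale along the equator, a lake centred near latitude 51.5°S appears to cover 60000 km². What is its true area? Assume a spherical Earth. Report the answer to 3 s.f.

Plate carrée maps x = Rλ, y = Rφ. The meridian scale is h = 1 and the parallel scale is k = 1/cos φ = sec φ.
Areal scale = h·k = 1 × sec φ; at 51.5°, h = 1.000, k = 1.606, so h·k = 1.606.
True area = apparent / (areal scale) = 60000 / 1.606 ≈ 37400 km².

37400 km²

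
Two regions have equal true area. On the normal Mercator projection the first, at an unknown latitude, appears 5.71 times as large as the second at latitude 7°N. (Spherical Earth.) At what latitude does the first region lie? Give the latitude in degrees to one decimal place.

65.5°

On Mercator, (apparent₁)/(apparent₂) = sec²φ₁ / sec²φ₂ when true areas are equal.
cos²φ₂ / cos²φ₁ = 5.71  ⇒  cos φ₁ = cos 7° / √5.71 = 0.9925/2.390 = 0.4154.
φ₁ = arccos(0.4154) ≈ 65.5°.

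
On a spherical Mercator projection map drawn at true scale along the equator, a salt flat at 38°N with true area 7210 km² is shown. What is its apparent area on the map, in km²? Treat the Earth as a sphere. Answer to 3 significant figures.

11600 km²

Mercator is conformal, so the point scale is isotropic: h = k = sec φ = 1/cos φ.
Areal scale = k² = sec²φ = 1/cos²(38°) = 1/0.7880² = 1.610.
Apparent area = 7210 × 1.610 ≈ 11600 km².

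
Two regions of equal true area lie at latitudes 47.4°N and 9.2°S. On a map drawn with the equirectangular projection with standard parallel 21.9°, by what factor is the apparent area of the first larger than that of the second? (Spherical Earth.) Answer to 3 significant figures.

In the equirectangular projection with standard parallel φ₀ = 21.9° (x = Rλ cos φ₀, y = Rφ), meridians are true-scale (h = 1) and the parallel scale is k = cos φ₀ / cos φ.
Areal scale at 47.4°: h·k = 1.000 × 1.371 = 1.371.
Areal scale at 9.2°: h·k = 1.000 × 0.9399 = 0.9399.
Ratio = 1.371/0.9399 ≈ 1.46.

1.46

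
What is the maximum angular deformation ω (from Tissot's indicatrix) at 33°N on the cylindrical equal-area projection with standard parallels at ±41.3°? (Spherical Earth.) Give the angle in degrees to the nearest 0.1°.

12.6°

Cylindrical equal-area (φ₀ = 41.3°): h = cos φ / cos 41.3° along meridians, k = cos 41.3° / cos φ along parallels; h·k = 1.
At 33°: h = 1.116, k = 0.8958; principal scales a = 1.116, b = 0.8958.
sin(ω/2) = (a − b)/(a + b) = 0.2206/2.012 = 0.1096, so ω = 2 arcsin(0.1096) ≈ 12.6°.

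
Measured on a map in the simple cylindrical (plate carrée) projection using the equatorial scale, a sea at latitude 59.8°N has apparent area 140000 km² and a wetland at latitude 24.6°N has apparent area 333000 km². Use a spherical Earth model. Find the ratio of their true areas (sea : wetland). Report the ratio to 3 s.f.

0.233

On the plate carrée, areal scale = h·k = 1 × sec φ, so true area = apparent × cos φ.
True area of sea: 140000 × cos(59.8°) = 140000 × 0.5030 = 70420 km².
True area of wetland: 333000 × cos(24.6°) = 333000 × 0.9092 = 302800 km².
Ratio = 70420 / 302800 ≈ 0.233.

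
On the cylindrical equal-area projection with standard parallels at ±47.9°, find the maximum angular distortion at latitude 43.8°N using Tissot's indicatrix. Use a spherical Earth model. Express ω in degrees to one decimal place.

A cylindrical equal-area projection with standard parallel φ₀ has meridian scale h = cos φ / cos φ₀ and parallel scale k = cos φ₀ / cos φ (so areas are preserved, h·k = 1).
At 43.8°: h = 1.077, k = 0.9289; principal scales a = 1.077, b = 0.9289.
sin(ω/2) = (a − b)/(a + b) = 0.1477/2.005 = 0.07365, so ω = 2 arcsin(0.07365) ≈ 8.4°.

8.4°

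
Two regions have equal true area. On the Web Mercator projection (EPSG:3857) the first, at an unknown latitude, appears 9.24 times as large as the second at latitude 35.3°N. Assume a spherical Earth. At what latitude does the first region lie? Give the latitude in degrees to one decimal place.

On Mercator, (apparent₁)/(apparent₂) = sec²φ₁ / sec²φ₂ when true areas are equal.
cos²φ₂ / cos²φ₁ = 9.24  ⇒  cos φ₁ = cos 35.3° / √9.24 = 0.8161/3.040 = 0.2685.
φ₁ = arccos(0.2685) ≈ 74.4°.

74.4°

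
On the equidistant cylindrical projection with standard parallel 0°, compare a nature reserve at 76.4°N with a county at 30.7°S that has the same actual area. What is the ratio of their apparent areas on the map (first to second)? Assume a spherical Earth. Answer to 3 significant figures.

Plate carrée maps x = Rλ, y = Rφ. The meridian scale is h = 1 and the parallel scale is k = 1/cos φ = sec φ.
Areal scale at 76.4°: h·k = 1.000 × 4.253 = 4.253.
Areal scale at 30.7°: h·k = 1.000 × 1.163 = 1.163.
Ratio = 4.253/1.163 ≈ 3.66.

3.66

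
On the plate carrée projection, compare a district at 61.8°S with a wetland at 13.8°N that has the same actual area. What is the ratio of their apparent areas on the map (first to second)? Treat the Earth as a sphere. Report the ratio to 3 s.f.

For the equirectangular projection with φ₀ = 0 (plate carrée), h = 1 along meridians and k = sec φ along parallels.
Areal scale at 61.8°: h·k = 1.000 × 2.116 = 2.116.
Areal scale at 13.8°: h·k = 1.000 × 1.030 = 1.030.
Ratio = 2.116/1.030 ≈ 2.06.

2.06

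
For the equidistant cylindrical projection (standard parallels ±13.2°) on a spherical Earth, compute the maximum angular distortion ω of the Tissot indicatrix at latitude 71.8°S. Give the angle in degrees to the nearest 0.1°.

61.9°

With standard parallel φ₀ = 13.2°, the equirectangular projection gives x = Rλ cos φ₀, y = Rφ, so h = 1 and k = cos 13.2° / cos φ.
At 71.8°: h = 1.000, k = 3.117; principal scales a = 3.117, b = 1.000.
sin(ω/2) = (a − b)/(a + b) = 2.117/4.117 = 0.5142, so ω = 2 arcsin(0.5142) ≈ 61.9°.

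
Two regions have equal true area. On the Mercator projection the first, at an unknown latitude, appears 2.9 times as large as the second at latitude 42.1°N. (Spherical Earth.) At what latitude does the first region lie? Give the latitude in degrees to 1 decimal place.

For equal true areas on Mercator, apparent areas scale as sec²φ, so the ratio is cos²φ₂ / cos²φ₁.
cos²φ₂ / cos²φ₁ = 2.9  ⇒  cos φ₁ = cos 42.1° / √2.9 = 0.7420/1.703 = 0.4357.
φ₁ = arccos(0.4357) ≈ 64.2°.

64.2°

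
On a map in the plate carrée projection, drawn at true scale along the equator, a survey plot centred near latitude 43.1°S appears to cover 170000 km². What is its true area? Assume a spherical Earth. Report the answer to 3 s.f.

124000 km²

Plate carrée maps x = Rλ, y = Rφ. The meridian scale is h = 1 and the parallel scale is k = 1/cos φ = sec φ.
Areal scale = h·k = 1 × sec φ; at 43.1°, h = 1.000, k = 1.370, so h·k = 1.370.
True area = apparent / (areal scale) = 170000 / 1.370 ≈ 124000 km².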